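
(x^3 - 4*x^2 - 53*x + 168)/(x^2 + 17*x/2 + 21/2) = 2*(x^2 - 11*x + 24)/(2*x + 3)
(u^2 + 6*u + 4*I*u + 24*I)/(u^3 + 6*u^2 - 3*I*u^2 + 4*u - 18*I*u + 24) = (u + 4*I)/(u^2 - 3*I*u + 4)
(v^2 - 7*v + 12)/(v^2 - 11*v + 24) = (v - 4)/(v - 8)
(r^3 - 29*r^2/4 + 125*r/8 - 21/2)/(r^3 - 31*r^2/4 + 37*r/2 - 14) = (r - 3/2)/(r - 2)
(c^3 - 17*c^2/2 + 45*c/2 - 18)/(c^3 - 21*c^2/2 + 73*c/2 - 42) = (2*c - 3)/(2*c - 7)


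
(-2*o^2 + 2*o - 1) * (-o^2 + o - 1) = 2*o^4 - 4*o^3 + 5*o^2 - 3*o + 1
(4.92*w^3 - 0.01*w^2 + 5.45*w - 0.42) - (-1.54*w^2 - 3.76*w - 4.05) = 4.92*w^3 + 1.53*w^2 + 9.21*w + 3.63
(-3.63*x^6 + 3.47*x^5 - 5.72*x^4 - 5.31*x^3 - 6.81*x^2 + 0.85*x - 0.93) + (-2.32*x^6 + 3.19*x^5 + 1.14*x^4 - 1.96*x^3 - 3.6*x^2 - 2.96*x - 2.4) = -5.95*x^6 + 6.66*x^5 - 4.58*x^4 - 7.27*x^3 - 10.41*x^2 - 2.11*x - 3.33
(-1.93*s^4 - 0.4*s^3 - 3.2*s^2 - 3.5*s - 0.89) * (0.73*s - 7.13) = -1.4089*s^5 + 13.4689*s^4 + 0.516*s^3 + 20.261*s^2 + 24.3053*s + 6.3457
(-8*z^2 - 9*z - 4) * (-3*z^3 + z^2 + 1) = 24*z^5 + 19*z^4 + 3*z^3 - 12*z^2 - 9*z - 4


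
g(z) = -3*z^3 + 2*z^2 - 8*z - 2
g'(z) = -9*z^2 + 4*z - 8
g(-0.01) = -1.92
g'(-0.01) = -8.04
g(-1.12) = 13.68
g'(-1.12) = -23.77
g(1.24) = -14.56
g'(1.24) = -16.88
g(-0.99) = 10.79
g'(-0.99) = -20.78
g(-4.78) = 409.58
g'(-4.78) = -232.76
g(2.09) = -37.37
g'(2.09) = -38.95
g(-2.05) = 48.65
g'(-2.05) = -54.02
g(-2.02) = 47.05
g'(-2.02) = -52.80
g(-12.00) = 5566.00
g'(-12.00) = -1352.00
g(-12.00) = 5566.00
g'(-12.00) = -1352.00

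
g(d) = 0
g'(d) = 0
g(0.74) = 0.00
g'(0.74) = 0.00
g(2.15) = 0.00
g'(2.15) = 0.00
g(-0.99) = 0.00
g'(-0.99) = 0.00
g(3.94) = 0.00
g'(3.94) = 0.00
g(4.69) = 0.00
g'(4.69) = 0.00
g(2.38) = 0.00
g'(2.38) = 0.00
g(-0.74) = 0.00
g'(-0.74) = 0.00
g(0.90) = 0.00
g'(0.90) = 0.00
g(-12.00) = 0.00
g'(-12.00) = 0.00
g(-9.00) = 0.00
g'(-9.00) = 0.00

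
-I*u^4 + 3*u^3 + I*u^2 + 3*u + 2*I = (u - I)*(u + I)*(u + 2*I)*(-I*u + 1)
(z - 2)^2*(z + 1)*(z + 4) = z^4 + z^3 - 12*z^2 + 4*z + 16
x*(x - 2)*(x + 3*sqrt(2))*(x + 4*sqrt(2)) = x^4 - 2*x^3 + 7*sqrt(2)*x^3 - 14*sqrt(2)*x^2 + 24*x^2 - 48*x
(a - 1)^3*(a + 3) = a^4 - 6*a^2 + 8*a - 3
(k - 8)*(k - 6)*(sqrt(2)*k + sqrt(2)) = sqrt(2)*k^3 - 13*sqrt(2)*k^2 + 34*sqrt(2)*k + 48*sqrt(2)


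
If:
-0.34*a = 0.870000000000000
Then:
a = -2.56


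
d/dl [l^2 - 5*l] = 2*l - 5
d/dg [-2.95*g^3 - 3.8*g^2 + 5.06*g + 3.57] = -8.85*g^2 - 7.6*g + 5.06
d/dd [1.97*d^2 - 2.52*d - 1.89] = 3.94*d - 2.52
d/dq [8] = 0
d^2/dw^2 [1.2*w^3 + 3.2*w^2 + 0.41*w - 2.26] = 7.2*w + 6.4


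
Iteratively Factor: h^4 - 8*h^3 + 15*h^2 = (h)*(h^3 - 8*h^2 + 15*h) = h^2*(h^2 - 8*h + 15) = h^2*(h - 5)*(h - 3)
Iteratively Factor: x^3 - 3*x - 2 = (x - 2)*(x^2 + 2*x + 1) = (x - 2)*(x + 1)*(x + 1)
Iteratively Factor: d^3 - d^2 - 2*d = (d + 1)*(d^2 - 2*d) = d*(d + 1)*(d - 2)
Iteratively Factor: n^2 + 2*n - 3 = (n - 1)*(n + 3)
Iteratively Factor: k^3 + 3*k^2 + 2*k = (k + 2)*(k^2 + k) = (k + 1)*(k + 2)*(k)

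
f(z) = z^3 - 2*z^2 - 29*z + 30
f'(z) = 3*z^2 - 4*z - 29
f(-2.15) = 73.17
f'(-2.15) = -6.53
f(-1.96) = 71.63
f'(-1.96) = -9.64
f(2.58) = -40.96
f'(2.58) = -19.35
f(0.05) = 28.55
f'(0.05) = -29.19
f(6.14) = 8.02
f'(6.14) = 59.54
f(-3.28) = 68.32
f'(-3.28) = 16.40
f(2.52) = -39.78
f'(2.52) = -20.03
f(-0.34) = 39.59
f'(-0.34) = -27.29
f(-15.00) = -3360.00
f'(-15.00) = 706.00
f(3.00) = -48.00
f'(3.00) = -14.00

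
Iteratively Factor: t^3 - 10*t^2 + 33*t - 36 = (t - 3)*(t^2 - 7*t + 12) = (t - 4)*(t - 3)*(t - 3)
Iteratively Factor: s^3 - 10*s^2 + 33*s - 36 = (s - 3)*(s^2 - 7*s + 12) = (s - 3)^2*(s - 4)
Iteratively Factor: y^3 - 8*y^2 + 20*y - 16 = (y - 2)*(y^2 - 6*y + 8) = (y - 2)^2*(y - 4)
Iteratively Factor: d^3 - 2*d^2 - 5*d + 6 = (d + 2)*(d^2 - 4*d + 3) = (d - 3)*(d + 2)*(d - 1)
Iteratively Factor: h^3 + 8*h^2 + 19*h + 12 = (h + 1)*(h^2 + 7*h + 12) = (h + 1)*(h + 3)*(h + 4)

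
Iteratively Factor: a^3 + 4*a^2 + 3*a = (a + 3)*(a^2 + a) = (a + 1)*(a + 3)*(a)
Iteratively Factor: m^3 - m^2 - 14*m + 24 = (m - 2)*(m^2 + m - 12) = (m - 2)*(m + 4)*(m - 3)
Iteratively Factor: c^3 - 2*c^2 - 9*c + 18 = (c - 3)*(c^2 + c - 6) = (c - 3)*(c - 2)*(c + 3)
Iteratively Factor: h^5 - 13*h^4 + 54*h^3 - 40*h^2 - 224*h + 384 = (h - 3)*(h^4 - 10*h^3 + 24*h^2 + 32*h - 128) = (h - 3)*(h + 2)*(h^3 - 12*h^2 + 48*h - 64) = (h - 4)*(h - 3)*(h + 2)*(h^2 - 8*h + 16) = (h - 4)^2*(h - 3)*(h + 2)*(h - 4)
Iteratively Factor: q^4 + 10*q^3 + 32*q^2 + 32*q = (q + 4)*(q^3 + 6*q^2 + 8*q) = (q + 2)*(q + 4)*(q^2 + 4*q) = q*(q + 2)*(q + 4)*(q + 4)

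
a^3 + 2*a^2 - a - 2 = (a - 1)*(a + 1)*(a + 2)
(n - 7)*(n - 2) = n^2 - 9*n + 14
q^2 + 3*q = q*(q + 3)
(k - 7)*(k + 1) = k^2 - 6*k - 7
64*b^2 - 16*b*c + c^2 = (-8*b + c)^2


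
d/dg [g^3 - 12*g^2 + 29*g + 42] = 3*g^2 - 24*g + 29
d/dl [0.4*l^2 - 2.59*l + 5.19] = 0.8*l - 2.59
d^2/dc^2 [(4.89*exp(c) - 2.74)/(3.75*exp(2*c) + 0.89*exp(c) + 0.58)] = (68.765625*exp(4*c) - 170.445375*exp(3*c) - 91.24875*exp(2*c) + 19.143428*exp(c) + 3.059384)*exp(c)/(52.734375*exp(6*c) + 37.546875*exp(5*c) + 33.379875*exp(4*c) + 12.319469*exp(3*c) + 5.162754*exp(2*c) + 0.898188*exp(c) + 0.195112)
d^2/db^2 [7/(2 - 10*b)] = -175/(5*b - 1)^3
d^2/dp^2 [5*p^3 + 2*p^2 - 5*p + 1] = 30*p + 4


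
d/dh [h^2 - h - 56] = 2*h - 1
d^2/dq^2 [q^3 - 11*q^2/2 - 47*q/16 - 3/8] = 6*q - 11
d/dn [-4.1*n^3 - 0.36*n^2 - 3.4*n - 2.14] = -12.3*n^2 - 0.72*n - 3.4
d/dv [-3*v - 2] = -3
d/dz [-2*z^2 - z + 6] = -4*z - 1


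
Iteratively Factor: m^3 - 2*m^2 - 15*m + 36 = (m - 3)*(m^2 + m - 12) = (m - 3)*(m + 4)*(m - 3)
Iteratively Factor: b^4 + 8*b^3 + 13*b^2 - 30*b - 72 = (b + 3)*(b^3 + 5*b^2 - 2*b - 24) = (b + 3)^2*(b^2 + 2*b - 8) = (b + 3)^2*(b + 4)*(b - 2)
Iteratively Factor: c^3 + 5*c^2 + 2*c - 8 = (c + 2)*(c^2 + 3*c - 4) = (c + 2)*(c + 4)*(c - 1)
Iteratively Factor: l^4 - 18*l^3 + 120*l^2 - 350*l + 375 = (l - 5)*(l^3 - 13*l^2 + 55*l - 75) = (l - 5)*(l - 3)*(l^2 - 10*l + 25) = (l - 5)^2*(l - 3)*(l - 5)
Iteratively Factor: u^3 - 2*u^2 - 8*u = (u - 4)*(u^2 + 2*u) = (u - 4)*(u + 2)*(u)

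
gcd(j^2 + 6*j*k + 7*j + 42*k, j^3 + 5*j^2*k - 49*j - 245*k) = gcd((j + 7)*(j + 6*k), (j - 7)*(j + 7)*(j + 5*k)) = j + 7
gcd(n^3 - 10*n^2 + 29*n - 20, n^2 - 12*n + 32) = n - 4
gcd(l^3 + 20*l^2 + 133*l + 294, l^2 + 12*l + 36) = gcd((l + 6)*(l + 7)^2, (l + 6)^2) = l + 6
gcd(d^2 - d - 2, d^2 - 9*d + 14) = d - 2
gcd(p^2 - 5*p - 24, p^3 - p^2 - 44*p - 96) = p^2 - 5*p - 24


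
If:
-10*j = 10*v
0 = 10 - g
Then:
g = 10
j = -v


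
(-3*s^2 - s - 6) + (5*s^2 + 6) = 2*s^2 - s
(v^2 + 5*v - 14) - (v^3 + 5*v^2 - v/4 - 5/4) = -v^3 - 4*v^2 + 21*v/4 - 51/4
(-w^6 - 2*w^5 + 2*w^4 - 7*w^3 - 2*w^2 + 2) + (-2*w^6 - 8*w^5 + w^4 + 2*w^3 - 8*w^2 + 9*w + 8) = -3*w^6 - 10*w^5 + 3*w^4 - 5*w^3 - 10*w^2 + 9*w + 10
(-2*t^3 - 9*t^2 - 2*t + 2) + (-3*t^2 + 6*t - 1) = -2*t^3 - 12*t^2 + 4*t + 1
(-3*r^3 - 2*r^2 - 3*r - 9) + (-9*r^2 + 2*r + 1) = -3*r^3 - 11*r^2 - r - 8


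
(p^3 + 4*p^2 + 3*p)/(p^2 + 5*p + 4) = p*(p + 3)/(p + 4)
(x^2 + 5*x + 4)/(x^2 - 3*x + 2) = (x^2 + 5*x + 4)/(x^2 - 3*x + 2)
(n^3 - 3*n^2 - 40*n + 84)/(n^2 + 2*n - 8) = (n^2 - n - 42)/(n + 4)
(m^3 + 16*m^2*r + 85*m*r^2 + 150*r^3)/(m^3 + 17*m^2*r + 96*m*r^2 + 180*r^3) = (m + 5*r)/(m + 6*r)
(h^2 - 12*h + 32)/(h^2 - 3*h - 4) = (h - 8)/(h + 1)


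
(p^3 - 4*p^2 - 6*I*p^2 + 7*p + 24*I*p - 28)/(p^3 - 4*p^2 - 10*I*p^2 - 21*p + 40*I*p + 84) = (p + I)/(p - 3*I)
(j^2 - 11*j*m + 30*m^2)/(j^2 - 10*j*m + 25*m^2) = (j - 6*m)/(j - 5*m)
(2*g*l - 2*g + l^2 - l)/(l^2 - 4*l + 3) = (2*g + l)/(l - 3)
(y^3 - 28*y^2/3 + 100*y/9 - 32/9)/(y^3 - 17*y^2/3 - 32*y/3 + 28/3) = (3*y^2 - 26*y + 16)/(3*(y^2 - 5*y - 14))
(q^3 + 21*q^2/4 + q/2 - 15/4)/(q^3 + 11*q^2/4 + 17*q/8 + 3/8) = 2*(4*q^2 + 17*q - 15)/(8*q^2 + 14*q + 3)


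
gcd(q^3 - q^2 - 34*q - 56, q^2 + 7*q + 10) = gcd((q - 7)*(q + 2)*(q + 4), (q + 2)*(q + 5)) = q + 2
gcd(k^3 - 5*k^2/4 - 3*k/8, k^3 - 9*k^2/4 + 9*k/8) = k^2 - 3*k/2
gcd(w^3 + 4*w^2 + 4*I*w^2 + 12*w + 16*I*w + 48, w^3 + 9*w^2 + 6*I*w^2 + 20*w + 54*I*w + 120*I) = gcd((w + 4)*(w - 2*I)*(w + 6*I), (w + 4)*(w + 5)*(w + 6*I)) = w^2 + w*(4 + 6*I) + 24*I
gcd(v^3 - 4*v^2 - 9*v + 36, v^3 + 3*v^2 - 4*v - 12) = v + 3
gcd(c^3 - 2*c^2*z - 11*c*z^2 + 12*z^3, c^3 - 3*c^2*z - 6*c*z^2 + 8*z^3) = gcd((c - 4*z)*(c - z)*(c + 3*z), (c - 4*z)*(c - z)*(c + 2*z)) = c^2 - 5*c*z + 4*z^2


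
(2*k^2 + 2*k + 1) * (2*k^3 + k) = 4*k^5 + 4*k^4 + 4*k^3 + 2*k^2 + k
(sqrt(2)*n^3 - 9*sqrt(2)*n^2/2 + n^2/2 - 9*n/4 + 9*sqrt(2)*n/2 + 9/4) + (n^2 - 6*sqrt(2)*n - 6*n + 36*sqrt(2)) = sqrt(2)*n^3 - 9*sqrt(2)*n^2/2 + 3*n^2/2 - 33*n/4 - 3*sqrt(2)*n/2 + 9/4 + 36*sqrt(2)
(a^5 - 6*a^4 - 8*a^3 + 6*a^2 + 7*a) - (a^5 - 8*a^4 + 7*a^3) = 2*a^4 - 15*a^3 + 6*a^2 + 7*a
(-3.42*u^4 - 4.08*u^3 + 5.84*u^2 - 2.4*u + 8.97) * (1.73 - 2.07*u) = 7.0794*u^5 + 2.529*u^4 - 19.1472*u^3 + 15.0712*u^2 - 22.7199*u + 15.5181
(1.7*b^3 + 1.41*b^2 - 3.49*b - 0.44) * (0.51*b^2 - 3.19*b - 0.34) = 0.867*b^5 - 4.7039*b^4 - 6.8558*b^3 + 10.4293*b^2 + 2.5902*b + 0.1496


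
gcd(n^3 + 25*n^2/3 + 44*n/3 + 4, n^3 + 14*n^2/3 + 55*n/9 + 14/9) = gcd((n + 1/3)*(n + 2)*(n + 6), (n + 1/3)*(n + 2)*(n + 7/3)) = n^2 + 7*n/3 + 2/3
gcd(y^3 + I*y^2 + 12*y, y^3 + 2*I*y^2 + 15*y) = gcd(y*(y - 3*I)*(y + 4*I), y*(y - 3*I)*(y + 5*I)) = y^2 - 3*I*y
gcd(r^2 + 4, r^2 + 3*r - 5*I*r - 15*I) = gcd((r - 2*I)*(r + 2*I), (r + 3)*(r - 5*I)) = 1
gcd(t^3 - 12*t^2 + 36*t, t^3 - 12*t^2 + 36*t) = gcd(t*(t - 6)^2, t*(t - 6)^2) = t^3 - 12*t^2 + 36*t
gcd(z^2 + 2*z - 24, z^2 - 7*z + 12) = z - 4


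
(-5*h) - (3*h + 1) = -8*h - 1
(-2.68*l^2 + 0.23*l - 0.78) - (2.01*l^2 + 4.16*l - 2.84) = -4.69*l^2 - 3.93*l + 2.06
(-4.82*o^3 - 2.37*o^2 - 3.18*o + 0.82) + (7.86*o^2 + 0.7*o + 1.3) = -4.82*o^3 + 5.49*o^2 - 2.48*o + 2.12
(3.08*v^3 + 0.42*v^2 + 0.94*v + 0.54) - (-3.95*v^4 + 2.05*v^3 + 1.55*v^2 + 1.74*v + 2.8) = 3.95*v^4 + 1.03*v^3 - 1.13*v^2 - 0.8*v - 2.26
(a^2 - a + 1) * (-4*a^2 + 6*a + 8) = -4*a^4 + 10*a^3 - 2*a^2 - 2*a + 8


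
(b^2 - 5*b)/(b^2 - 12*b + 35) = b/(b - 7)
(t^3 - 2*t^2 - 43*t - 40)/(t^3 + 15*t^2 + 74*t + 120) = (t^2 - 7*t - 8)/(t^2 + 10*t + 24)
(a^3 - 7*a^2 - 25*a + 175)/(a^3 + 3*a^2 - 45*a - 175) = (a - 5)/(a + 5)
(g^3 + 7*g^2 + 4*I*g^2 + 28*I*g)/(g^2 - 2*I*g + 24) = g*(g + 7)/(g - 6*I)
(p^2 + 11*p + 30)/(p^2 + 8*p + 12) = (p + 5)/(p + 2)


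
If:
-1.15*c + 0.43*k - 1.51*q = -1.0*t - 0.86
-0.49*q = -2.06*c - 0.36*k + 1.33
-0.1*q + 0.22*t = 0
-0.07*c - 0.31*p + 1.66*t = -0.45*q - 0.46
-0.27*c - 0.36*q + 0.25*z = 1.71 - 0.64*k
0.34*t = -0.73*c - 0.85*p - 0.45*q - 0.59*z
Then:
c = 1.26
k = -9.63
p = -16.21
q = -4.48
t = -2.04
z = 26.39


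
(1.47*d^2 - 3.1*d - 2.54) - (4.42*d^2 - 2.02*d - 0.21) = -2.95*d^2 - 1.08*d - 2.33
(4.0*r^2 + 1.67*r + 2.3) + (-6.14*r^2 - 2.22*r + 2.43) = -2.14*r^2 - 0.55*r + 4.73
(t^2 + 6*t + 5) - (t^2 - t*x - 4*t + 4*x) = t*x + 10*t - 4*x + 5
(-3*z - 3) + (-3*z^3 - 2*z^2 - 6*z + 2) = -3*z^3 - 2*z^2 - 9*z - 1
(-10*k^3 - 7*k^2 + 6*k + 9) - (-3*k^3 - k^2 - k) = -7*k^3 - 6*k^2 + 7*k + 9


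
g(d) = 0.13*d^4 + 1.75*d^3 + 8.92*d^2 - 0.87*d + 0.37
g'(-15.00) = -842.22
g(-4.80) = 85.54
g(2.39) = 77.38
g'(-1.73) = -18.71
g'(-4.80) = -23.05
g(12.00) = 6994.09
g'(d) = 0.52*d^3 + 5.25*d^2 + 17.84*d - 0.87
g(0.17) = 0.49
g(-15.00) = 2695.42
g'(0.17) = 2.32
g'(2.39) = 78.86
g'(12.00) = 1867.77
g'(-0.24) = -4.86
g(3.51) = 202.62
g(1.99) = 49.79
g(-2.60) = 38.11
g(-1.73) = 20.68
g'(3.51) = 148.92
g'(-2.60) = -20.90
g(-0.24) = 1.07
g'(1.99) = 59.52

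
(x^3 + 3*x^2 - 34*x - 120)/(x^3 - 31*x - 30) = (x + 4)/(x + 1)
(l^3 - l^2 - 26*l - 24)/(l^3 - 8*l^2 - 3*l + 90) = (l^2 + 5*l + 4)/(l^2 - 2*l - 15)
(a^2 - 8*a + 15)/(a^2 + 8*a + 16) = (a^2 - 8*a + 15)/(a^2 + 8*a + 16)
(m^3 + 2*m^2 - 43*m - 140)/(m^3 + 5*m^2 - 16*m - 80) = (m - 7)/(m - 4)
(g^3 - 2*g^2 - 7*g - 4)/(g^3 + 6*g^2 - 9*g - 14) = (g^2 - 3*g - 4)/(g^2 + 5*g - 14)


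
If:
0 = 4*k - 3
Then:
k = 3/4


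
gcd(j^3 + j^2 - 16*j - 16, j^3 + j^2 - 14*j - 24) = j - 4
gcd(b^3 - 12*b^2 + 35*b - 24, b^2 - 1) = b - 1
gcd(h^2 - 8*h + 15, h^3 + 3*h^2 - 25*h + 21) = h - 3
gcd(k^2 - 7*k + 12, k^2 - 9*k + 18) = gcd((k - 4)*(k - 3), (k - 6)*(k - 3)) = k - 3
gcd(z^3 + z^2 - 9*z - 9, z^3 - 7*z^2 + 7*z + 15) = z^2 - 2*z - 3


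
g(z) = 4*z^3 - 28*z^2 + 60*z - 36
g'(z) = 12*z^2 - 56*z + 60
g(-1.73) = -244.31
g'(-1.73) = 192.79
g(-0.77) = -100.63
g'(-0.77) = 110.23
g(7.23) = 445.89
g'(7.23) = 282.39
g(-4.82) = -1423.63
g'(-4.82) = 608.71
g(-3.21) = -649.42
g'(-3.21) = 363.41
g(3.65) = 4.48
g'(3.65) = 15.47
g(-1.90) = -278.52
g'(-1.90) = 209.72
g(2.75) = 0.44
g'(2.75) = -3.25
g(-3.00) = -576.00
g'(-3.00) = 336.00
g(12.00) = 3564.00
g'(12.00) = 1116.00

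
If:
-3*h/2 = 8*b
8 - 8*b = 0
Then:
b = 1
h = -16/3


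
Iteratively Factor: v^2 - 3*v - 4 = (v + 1)*(v - 4)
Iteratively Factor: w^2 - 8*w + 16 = (w - 4)*(w - 4)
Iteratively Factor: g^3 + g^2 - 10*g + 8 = (g + 4)*(g^2 - 3*g + 2) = (g - 1)*(g + 4)*(g - 2)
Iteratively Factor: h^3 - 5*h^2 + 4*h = (h - 1)*(h^2 - 4*h) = (h - 4)*(h - 1)*(h)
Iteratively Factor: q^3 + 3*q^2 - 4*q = (q + 4)*(q^2 - q) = (q - 1)*(q + 4)*(q)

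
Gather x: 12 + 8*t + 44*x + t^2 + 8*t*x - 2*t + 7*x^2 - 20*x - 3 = t^2 + 6*t + 7*x^2 + x*(8*t + 24) + 9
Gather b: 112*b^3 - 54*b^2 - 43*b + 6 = 112*b^3 - 54*b^2 - 43*b + 6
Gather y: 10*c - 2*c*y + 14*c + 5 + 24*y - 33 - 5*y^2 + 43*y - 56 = 24*c - 5*y^2 + y*(67 - 2*c) - 84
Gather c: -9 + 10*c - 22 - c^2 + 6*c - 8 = -c^2 + 16*c - 39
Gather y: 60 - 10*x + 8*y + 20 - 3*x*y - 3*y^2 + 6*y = -10*x - 3*y^2 + y*(14 - 3*x) + 80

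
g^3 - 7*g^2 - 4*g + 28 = (g - 7)*(g - 2)*(g + 2)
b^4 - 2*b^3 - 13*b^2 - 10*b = b*(b - 5)*(b + 1)*(b + 2)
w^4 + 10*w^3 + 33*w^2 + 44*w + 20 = (w + 1)*(w + 2)^2*(w + 5)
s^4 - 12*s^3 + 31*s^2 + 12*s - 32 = (s - 8)*(s - 4)*(s - 1)*(s + 1)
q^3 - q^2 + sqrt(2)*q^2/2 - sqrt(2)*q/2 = q*(q - 1)*(q + sqrt(2)/2)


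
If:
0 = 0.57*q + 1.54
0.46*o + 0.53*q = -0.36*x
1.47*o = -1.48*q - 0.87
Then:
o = 2.13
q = -2.70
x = 1.26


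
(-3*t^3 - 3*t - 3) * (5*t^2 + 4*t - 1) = -15*t^5 - 12*t^4 - 12*t^3 - 27*t^2 - 9*t + 3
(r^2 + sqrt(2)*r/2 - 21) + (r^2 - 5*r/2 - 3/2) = 2*r^2 - 5*r/2 + sqrt(2)*r/2 - 45/2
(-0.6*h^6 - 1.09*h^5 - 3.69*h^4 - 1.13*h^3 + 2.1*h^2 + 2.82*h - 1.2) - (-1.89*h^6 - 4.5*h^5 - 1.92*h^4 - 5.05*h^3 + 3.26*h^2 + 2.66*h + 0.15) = 1.29*h^6 + 3.41*h^5 - 1.77*h^4 + 3.92*h^3 - 1.16*h^2 + 0.16*h - 1.35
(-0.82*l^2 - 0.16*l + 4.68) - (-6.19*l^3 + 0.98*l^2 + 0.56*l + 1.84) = 6.19*l^3 - 1.8*l^2 - 0.72*l + 2.84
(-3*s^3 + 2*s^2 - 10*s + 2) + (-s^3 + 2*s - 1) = -4*s^3 + 2*s^2 - 8*s + 1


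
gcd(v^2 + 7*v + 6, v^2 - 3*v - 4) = v + 1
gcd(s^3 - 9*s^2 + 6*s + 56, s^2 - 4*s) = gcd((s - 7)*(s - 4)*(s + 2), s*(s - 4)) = s - 4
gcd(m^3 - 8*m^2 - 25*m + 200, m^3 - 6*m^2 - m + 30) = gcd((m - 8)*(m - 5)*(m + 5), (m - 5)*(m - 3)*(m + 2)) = m - 5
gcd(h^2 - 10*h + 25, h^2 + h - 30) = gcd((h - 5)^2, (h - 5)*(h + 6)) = h - 5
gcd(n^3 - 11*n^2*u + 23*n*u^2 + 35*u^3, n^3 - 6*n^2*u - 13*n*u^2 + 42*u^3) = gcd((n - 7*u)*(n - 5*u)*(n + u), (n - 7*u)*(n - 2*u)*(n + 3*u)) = -n + 7*u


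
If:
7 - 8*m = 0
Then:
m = 7/8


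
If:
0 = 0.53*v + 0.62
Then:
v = -1.17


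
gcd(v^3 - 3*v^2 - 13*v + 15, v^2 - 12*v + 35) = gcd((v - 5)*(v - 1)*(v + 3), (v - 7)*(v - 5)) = v - 5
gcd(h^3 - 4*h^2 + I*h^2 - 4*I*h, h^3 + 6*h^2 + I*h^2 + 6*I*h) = h^2 + I*h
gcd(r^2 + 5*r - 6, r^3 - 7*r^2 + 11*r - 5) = r - 1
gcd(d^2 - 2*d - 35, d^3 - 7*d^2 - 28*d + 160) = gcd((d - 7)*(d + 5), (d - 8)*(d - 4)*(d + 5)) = d + 5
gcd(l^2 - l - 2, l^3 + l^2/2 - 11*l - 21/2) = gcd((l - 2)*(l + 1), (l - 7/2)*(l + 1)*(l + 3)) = l + 1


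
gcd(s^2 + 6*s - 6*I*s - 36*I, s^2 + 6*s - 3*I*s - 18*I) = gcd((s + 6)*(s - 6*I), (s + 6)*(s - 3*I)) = s + 6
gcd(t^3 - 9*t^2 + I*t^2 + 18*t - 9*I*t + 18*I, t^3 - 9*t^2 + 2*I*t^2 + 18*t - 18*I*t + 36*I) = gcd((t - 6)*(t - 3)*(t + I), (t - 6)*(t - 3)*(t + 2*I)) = t^2 - 9*t + 18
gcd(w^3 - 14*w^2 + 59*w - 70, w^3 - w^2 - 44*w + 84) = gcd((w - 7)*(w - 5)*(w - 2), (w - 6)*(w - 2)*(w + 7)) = w - 2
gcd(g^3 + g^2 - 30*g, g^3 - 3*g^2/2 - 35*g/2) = g^2 - 5*g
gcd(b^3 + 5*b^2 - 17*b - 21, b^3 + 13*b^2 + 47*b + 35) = b^2 + 8*b + 7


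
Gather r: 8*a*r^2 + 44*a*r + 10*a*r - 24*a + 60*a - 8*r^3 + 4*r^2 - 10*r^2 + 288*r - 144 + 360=36*a - 8*r^3 + r^2*(8*a - 6) + r*(54*a + 288) + 216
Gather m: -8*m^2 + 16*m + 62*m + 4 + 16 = -8*m^2 + 78*m + 20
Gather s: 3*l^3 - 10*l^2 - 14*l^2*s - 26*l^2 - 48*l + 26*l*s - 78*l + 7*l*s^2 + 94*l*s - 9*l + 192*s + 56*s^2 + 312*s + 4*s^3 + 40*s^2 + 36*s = 3*l^3 - 36*l^2 - 135*l + 4*s^3 + s^2*(7*l + 96) + s*(-14*l^2 + 120*l + 540)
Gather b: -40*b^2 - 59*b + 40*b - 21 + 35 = -40*b^2 - 19*b + 14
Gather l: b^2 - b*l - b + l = b^2 - b + l*(1 - b)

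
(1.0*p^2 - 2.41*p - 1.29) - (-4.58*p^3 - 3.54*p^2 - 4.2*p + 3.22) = 4.58*p^3 + 4.54*p^2 + 1.79*p - 4.51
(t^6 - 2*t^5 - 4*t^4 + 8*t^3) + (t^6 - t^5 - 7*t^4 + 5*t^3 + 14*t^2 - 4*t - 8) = 2*t^6 - 3*t^5 - 11*t^4 + 13*t^3 + 14*t^2 - 4*t - 8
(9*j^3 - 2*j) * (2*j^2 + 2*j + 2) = 18*j^5 + 18*j^4 + 14*j^3 - 4*j^2 - 4*j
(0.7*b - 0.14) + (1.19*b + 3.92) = 1.89*b + 3.78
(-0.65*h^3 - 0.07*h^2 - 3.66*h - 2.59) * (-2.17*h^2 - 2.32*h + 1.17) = 1.4105*h^5 + 1.6599*h^4 + 7.3441*h^3 + 14.0296*h^2 + 1.7266*h - 3.0303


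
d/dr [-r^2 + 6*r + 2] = 6 - 2*r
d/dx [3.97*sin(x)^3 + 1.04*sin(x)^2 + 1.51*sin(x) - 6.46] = (11.91*sin(x)^2 + 2.08*sin(x) + 1.51)*cos(x)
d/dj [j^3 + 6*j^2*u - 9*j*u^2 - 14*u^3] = 3*j^2 + 12*j*u - 9*u^2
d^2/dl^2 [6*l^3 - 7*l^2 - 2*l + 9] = 36*l - 14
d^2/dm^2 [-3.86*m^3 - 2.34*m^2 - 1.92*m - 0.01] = -23.16*m - 4.68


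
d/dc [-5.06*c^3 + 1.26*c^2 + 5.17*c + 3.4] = -15.18*c^2 + 2.52*c + 5.17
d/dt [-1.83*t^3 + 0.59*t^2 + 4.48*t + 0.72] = -5.49*t^2 + 1.18*t + 4.48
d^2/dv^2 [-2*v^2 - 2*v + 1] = -4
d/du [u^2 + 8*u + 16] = 2*u + 8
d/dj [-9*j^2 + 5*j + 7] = 5 - 18*j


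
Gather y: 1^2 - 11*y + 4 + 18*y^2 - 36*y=18*y^2 - 47*y + 5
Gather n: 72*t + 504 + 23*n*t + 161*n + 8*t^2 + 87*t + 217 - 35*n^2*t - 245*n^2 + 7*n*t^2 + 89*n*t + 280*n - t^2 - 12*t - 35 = n^2*(-35*t - 245) + n*(7*t^2 + 112*t + 441) + 7*t^2 + 147*t + 686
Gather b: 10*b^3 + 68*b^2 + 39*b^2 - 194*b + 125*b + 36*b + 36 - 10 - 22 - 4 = 10*b^3 + 107*b^2 - 33*b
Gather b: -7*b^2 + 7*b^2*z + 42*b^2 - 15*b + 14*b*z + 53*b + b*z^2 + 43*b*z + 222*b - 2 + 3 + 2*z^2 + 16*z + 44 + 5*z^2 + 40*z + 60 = b^2*(7*z + 35) + b*(z^2 + 57*z + 260) + 7*z^2 + 56*z + 105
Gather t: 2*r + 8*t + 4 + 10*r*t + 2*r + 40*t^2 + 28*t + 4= 4*r + 40*t^2 + t*(10*r + 36) + 8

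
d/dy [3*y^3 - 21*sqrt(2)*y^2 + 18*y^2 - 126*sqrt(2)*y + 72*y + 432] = 9*y^2 - 42*sqrt(2)*y + 36*y - 126*sqrt(2) + 72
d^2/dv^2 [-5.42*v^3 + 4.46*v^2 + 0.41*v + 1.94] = 8.92 - 32.52*v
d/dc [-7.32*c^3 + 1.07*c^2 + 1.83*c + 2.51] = -21.96*c^2 + 2.14*c + 1.83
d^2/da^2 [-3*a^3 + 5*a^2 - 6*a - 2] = 10 - 18*a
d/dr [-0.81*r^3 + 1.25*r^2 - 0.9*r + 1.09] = -2.43*r^2 + 2.5*r - 0.9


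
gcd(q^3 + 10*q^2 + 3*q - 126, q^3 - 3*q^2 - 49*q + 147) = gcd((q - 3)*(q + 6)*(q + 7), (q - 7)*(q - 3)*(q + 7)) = q^2 + 4*q - 21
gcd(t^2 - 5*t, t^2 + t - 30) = t - 5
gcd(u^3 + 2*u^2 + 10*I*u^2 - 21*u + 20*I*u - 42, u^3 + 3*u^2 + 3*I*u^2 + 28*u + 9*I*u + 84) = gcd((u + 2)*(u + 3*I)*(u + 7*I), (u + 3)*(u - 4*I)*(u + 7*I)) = u + 7*I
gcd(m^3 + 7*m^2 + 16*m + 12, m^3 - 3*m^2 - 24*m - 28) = m^2 + 4*m + 4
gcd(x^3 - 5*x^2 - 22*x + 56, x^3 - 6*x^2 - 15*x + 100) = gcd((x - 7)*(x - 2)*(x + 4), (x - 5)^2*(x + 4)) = x + 4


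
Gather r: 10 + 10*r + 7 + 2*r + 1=12*r + 18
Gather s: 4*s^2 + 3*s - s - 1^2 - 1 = 4*s^2 + 2*s - 2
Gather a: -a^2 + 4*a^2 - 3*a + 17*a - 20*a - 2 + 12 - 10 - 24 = 3*a^2 - 6*a - 24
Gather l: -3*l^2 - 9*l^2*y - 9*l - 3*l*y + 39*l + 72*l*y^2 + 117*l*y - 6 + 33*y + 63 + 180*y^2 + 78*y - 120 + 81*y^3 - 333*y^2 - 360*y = l^2*(-9*y - 3) + l*(72*y^2 + 114*y + 30) + 81*y^3 - 153*y^2 - 249*y - 63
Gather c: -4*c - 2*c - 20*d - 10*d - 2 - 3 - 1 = -6*c - 30*d - 6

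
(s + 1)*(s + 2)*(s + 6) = s^3 + 9*s^2 + 20*s + 12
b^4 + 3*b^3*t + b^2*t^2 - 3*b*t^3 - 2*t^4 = (b - t)*(b + t)^2*(b + 2*t)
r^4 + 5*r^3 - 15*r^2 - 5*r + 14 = (r - 2)*(r - 1)*(r + 1)*(r + 7)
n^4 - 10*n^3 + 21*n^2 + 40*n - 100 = (n - 5)^2*(n - 2)*(n + 2)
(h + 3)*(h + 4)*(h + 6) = h^3 + 13*h^2 + 54*h + 72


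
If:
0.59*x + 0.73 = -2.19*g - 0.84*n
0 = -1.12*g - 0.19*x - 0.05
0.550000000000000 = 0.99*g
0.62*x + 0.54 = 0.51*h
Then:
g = 0.56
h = -3.24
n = 0.17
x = -3.54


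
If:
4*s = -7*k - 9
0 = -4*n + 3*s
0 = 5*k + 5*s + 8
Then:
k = -13/15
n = -11/20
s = -11/15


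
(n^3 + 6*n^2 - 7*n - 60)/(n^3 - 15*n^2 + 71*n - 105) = (n^2 + 9*n + 20)/(n^2 - 12*n + 35)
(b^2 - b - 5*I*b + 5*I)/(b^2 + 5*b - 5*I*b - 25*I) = (b - 1)/(b + 5)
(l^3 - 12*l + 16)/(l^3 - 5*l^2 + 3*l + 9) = (l^3 - 12*l + 16)/(l^3 - 5*l^2 + 3*l + 9)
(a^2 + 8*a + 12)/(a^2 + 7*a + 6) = (a + 2)/(a + 1)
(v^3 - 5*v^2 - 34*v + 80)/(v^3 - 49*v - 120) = (v - 2)/(v + 3)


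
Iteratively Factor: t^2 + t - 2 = (t - 1)*(t + 2)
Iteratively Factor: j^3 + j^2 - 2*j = (j)*(j^2 + j - 2) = j*(j + 2)*(j - 1)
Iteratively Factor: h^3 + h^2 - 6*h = (h - 2)*(h^2 + 3*h) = (h - 2)*(h + 3)*(h)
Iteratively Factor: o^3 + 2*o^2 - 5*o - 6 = (o - 2)*(o^2 + 4*o + 3) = (o - 2)*(o + 1)*(o + 3)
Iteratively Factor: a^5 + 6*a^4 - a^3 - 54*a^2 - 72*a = (a)*(a^4 + 6*a^3 - a^2 - 54*a - 72) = a*(a + 4)*(a^3 + 2*a^2 - 9*a - 18) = a*(a + 3)*(a + 4)*(a^2 - a - 6) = a*(a - 3)*(a + 3)*(a + 4)*(a + 2)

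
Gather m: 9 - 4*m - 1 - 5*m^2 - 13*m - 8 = -5*m^2 - 17*m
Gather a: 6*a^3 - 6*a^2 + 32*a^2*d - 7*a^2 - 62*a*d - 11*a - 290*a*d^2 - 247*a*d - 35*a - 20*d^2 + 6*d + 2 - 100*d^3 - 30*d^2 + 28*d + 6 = 6*a^3 + a^2*(32*d - 13) + a*(-290*d^2 - 309*d - 46) - 100*d^3 - 50*d^2 + 34*d + 8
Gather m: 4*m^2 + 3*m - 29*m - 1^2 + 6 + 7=4*m^2 - 26*m + 12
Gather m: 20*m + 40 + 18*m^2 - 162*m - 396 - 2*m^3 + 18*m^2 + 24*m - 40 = -2*m^3 + 36*m^2 - 118*m - 396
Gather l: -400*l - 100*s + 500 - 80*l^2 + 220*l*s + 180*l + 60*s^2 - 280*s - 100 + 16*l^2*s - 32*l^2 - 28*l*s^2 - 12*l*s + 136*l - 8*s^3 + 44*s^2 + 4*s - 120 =l^2*(16*s - 112) + l*(-28*s^2 + 208*s - 84) - 8*s^3 + 104*s^2 - 376*s + 280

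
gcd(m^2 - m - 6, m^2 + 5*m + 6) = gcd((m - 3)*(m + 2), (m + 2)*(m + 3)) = m + 2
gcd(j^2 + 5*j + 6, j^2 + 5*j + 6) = j^2 + 5*j + 6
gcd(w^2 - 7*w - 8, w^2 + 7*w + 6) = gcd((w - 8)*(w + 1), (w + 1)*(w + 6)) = w + 1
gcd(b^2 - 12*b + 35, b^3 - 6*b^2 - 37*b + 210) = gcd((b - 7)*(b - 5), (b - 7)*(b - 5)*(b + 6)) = b^2 - 12*b + 35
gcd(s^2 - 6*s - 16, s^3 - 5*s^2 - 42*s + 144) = s - 8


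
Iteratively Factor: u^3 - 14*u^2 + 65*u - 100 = (u - 4)*(u^2 - 10*u + 25) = (u - 5)*(u - 4)*(u - 5)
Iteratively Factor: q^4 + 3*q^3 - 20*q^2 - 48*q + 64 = (q - 4)*(q^3 + 7*q^2 + 8*q - 16) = (q - 4)*(q + 4)*(q^2 + 3*q - 4) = (q - 4)*(q - 1)*(q + 4)*(q + 4)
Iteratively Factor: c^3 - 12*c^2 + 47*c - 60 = (c - 4)*(c^2 - 8*c + 15) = (c - 4)*(c - 3)*(c - 5)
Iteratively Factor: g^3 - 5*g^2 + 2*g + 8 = (g - 4)*(g^2 - g - 2) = (g - 4)*(g - 2)*(g + 1)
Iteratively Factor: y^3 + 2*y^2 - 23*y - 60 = (y + 3)*(y^2 - y - 20) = (y + 3)*(y + 4)*(y - 5)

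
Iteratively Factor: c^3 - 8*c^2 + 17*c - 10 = (c - 2)*(c^2 - 6*c + 5) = (c - 2)*(c - 1)*(c - 5)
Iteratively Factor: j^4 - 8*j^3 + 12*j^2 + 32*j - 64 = (j - 4)*(j^3 - 4*j^2 - 4*j + 16) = (j - 4)*(j - 2)*(j^2 - 2*j - 8) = (j - 4)^2*(j - 2)*(j + 2)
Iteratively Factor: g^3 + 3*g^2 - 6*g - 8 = (g - 2)*(g^2 + 5*g + 4) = (g - 2)*(g + 1)*(g + 4)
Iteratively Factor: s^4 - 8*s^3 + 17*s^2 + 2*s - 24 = (s - 4)*(s^3 - 4*s^2 + s + 6) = (s - 4)*(s + 1)*(s^2 - 5*s + 6) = (s - 4)*(s - 3)*(s + 1)*(s - 2)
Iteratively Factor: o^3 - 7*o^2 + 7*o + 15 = (o + 1)*(o^2 - 8*o + 15) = (o - 5)*(o + 1)*(o - 3)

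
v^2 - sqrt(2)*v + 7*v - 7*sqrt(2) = (v + 7)*(v - sqrt(2))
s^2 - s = s*(s - 1)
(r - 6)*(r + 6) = r^2 - 36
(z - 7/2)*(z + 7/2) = z^2 - 49/4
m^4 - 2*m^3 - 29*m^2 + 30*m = m*(m - 6)*(m - 1)*(m + 5)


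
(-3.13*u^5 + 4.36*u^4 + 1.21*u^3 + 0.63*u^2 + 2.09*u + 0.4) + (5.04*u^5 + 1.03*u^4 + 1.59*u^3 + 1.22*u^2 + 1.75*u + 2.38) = 1.91*u^5 + 5.39*u^4 + 2.8*u^3 + 1.85*u^2 + 3.84*u + 2.78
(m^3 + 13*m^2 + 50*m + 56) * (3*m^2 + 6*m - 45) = 3*m^5 + 45*m^4 + 183*m^3 - 117*m^2 - 1914*m - 2520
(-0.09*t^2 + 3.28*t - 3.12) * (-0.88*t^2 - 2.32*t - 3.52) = 0.0792*t^4 - 2.6776*t^3 - 4.5472*t^2 - 4.3072*t + 10.9824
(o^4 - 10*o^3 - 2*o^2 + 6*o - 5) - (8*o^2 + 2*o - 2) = o^4 - 10*o^3 - 10*o^2 + 4*o - 3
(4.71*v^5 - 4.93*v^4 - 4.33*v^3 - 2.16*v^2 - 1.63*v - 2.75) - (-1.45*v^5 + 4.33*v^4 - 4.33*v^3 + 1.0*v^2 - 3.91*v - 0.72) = 6.16*v^5 - 9.26*v^4 - 3.16*v^2 + 2.28*v - 2.03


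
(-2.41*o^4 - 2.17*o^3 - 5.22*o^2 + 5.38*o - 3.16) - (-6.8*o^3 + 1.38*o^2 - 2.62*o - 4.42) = -2.41*o^4 + 4.63*o^3 - 6.6*o^2 + 8.0*o + 1.26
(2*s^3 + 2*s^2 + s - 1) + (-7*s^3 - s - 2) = -5*s^3 + 2*s^2 - 3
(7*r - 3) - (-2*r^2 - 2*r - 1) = 2*r^2 + 9*r - 2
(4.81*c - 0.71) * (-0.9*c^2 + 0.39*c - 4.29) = -4.329*c^3 + 2.5149*c^2 - 20.9118*c + 3.0459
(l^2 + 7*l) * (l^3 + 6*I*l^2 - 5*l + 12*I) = l^5 + 7*l^4 + 6*I*l^4 - 5*l^3 + 42*I*l^3 - 35*l^2 + 12*I*l^2 + 84*I*l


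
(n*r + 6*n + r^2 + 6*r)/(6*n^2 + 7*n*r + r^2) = (r + 6)/(6*n + r)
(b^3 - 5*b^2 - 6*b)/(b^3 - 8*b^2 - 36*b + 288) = b*(b + 1)/(b^2 - 2*b - 48)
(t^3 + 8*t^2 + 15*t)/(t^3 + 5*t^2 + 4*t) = (t^2 + 8*t + 15)/(t^2 + 5*t + 4)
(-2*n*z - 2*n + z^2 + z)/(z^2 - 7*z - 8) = (-2*n + z)/(z - 8)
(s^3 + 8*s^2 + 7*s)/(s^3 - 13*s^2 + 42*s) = (s^2 + 8*s + 7)/(s^2 - 13*s + 42)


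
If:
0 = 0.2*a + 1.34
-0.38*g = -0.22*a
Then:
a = -6.70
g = -3.88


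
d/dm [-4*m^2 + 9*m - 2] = 9 - 8*m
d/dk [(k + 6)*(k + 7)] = 2*k + 13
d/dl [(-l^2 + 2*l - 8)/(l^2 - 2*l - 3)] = 22*(l - 1)/(-l^2 + 2*l + 3)^2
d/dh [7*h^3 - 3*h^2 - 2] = 3*h*(7*h - 2)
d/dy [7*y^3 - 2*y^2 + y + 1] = 21*y^2 - 4*y + 1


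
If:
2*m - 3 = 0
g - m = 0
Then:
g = 3/2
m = 3/2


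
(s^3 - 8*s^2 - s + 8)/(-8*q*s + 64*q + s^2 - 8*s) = (1 - s^2)/(8*q - s)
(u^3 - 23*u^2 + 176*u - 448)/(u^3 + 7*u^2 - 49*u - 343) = (u^2 - 16*u + 64)/(u^2 + 14*u + 49)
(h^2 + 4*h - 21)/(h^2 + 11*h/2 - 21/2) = 2*(h - 3)/(2*h - 3)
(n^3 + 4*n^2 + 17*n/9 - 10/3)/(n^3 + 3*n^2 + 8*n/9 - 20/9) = (n + 3)/(n + 2)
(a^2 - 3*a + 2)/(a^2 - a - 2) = (a - 1)/(a + 1)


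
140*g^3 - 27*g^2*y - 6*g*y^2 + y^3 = (-7*g + y)*(-4*g + y)*(5*g + y)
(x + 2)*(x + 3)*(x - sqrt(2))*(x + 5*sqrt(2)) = x^4 + 5*x^3 + 4*sqrt(2)*x^3 - 4*x^2 + 20*sqrt(2)*x^2 - 50*x + 24*sqrt(2)*x - 60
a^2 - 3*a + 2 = (a - 2)*(a - 1)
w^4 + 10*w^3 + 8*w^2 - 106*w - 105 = (w - 3)*(w + 1)*(w + 5)*(w + 7)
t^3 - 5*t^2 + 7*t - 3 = (t - 3)*(t - 1)^2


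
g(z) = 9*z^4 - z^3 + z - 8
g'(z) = 36*z^3 - 3*z^2 + 1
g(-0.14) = -8.13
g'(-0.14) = 0.84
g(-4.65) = 4295.69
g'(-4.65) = -3683.47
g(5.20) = 6437.05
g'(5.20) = 4981.77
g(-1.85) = 101.90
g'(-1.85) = -237.21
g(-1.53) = 43.37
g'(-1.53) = -134.96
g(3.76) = 1741.45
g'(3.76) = 1872.25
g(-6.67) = 18095.43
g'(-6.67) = -10815.14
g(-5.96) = 11553.81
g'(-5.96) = -7727.08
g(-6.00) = 11866.00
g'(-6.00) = -7883.00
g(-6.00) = 11866.00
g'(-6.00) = -7883.00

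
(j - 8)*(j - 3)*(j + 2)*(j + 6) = j^4 - 3*j^3 - 52*j^2 + 60*j + 288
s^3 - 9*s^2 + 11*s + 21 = (s - 7)*(s - 3)*(s + 1)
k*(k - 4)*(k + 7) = k^3 + 3*k^2 - 28*k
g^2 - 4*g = g*(g - 4)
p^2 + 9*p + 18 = (p + 3)*(p + 6)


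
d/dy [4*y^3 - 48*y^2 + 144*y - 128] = 12*y^2 - 96*y + 144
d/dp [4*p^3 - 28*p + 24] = 12*p^2 - 28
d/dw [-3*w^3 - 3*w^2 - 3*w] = -9*w^2 - 6*w - 3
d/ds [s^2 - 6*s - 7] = 2*s - 6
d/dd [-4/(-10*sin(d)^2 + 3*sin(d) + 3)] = 4*(3 - 20*sin(d))*cos(d)/(-10*sin(d)^2 + 3*sin(d) + 3)^2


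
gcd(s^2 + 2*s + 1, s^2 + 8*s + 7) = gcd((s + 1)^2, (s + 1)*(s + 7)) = s + 1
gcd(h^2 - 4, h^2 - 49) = 1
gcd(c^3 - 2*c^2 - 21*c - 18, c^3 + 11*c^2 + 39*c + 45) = c + 3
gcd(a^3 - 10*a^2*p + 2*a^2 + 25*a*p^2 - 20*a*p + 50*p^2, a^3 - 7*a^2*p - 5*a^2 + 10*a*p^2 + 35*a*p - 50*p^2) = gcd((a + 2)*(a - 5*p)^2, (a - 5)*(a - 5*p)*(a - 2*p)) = -a + 5*p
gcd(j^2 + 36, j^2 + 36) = j^2 + 36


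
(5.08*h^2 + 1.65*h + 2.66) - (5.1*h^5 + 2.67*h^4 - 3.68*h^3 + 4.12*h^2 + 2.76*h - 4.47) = -5.1*h^5 - 2.67*h^4 + 3.68*h^3 + 0.96*h^2 - 1.11*h + 7.13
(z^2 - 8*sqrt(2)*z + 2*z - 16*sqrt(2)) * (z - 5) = z^3 - 8*sqrt(2)*z^2 - 3*z^2 - 10*z + 24*sqrt(2)*z + 80*sqrt(2)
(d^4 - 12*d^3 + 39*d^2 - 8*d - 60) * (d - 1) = d^5 - 13*d^4 + 51*d^3 - 47*d^2 - 52*d + 60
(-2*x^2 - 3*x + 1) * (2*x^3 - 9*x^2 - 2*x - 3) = -4*x^5 + 12*x^4 + 33*x^3 + 3*x^2 + 7*x - 3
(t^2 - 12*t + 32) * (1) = t^2 - 12*t + 32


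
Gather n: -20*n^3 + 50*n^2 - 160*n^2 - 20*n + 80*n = -20*n^3 - 110*n^2 + 60*n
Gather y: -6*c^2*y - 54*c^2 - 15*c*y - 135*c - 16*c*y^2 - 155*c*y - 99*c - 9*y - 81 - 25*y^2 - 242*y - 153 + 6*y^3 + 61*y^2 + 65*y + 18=-54*c^2 - 234*c + 6*y^3 + y^2*(36 - 16*c) + y*(-6*c^2 - 170*c - 186) - 216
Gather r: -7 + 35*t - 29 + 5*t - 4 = 40*t - 40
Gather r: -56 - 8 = -64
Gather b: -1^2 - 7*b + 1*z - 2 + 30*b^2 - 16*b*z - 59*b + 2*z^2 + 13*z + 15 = 30*b^2 + b*(-16*z - 66) + 2*z^2 + 14*z + 12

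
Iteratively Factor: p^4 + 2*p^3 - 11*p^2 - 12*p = (p - 3)*(p^3 + 5*p^2 + 4*p) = (p - 3)*(p + 4)*(p^2 + p) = p*(p - 3)*(p + 4)*(p + 1)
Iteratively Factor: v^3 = (v)*(v^2) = v^2*(v)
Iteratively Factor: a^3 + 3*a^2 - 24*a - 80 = (a - 5)*(a^2 + 8*a + 16) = (a - 5)*(a + 4)*(a + 4)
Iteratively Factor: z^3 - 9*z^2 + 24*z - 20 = (z - 5)*(z^2 - 4*z + 4) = (z - 5)*(z - 2)*(z - 2)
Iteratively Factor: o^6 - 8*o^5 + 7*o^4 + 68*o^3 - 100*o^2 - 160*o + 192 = (o - 3)*(o^5 - 5*o^4 - 8*o^3 + 44*o^2 + 32*o - 64) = (o - 3)*(o - 1)*(o^4 - 4*o^3 - 12*o^2 + 32*o + 64) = (o - 4)*(o - 3)*(o - 1)*(o^3 - 12*o - 16) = (o - 4)^2*(o - 3)*(o - 1)*(o^2 + 4*o + 4) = (o - 4)^2*(o - 3)*(o - 1)*(o + 2)*(o + 2)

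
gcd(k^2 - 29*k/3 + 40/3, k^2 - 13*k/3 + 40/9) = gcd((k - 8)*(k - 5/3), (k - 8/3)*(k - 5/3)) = k - 5/3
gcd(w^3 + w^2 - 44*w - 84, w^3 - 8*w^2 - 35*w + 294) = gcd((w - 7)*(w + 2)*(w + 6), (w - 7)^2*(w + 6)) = w^2 - w - 42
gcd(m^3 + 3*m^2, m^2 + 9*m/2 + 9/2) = m + 3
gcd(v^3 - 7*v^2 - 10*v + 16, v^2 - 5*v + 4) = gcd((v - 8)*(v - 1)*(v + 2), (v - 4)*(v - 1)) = v - 1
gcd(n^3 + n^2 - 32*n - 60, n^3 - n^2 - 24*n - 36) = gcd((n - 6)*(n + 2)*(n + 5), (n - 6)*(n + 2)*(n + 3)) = n^2 - 4*n - 12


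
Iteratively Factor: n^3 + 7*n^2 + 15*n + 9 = (n + 1)*(n^2 + 6*n + 9) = (n + 1)*(n + 3)*(n + 3)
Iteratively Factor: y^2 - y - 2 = (y + 1)*(y - 2)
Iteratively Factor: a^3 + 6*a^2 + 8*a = (a + 4)*(a^2 + 2*a) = a*(a + 4)*(a + 2)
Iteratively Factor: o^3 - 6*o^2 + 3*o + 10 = (o + 1)*(o^2 - 7*o + 10) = (o - 2)*(o + 1)*(o - 5)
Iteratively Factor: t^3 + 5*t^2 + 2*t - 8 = (t - 1)*(t^2 + 6*t + 8) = (t - 1)*(t + 4)*(t + 2)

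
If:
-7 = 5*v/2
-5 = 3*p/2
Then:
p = -10/3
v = -14/5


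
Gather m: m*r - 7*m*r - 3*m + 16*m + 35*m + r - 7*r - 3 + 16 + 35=m*(48 - 6*r) - 6*r + 48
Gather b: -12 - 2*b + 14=2 - 2*b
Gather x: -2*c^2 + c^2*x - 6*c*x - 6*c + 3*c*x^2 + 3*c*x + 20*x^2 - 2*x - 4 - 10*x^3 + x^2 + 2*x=-2*c^2 - 6*c - 10*x^3 + x^2*(3*c + 21) + x*(c^2 - 3*c) - 4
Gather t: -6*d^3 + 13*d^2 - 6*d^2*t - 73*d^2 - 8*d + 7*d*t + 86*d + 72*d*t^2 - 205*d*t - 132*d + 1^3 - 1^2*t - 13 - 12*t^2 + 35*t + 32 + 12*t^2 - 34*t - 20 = -6*d^3 - 60*d^2 + 72*d*t^2 - 54*d + t*(-6*d^2 - 198*d)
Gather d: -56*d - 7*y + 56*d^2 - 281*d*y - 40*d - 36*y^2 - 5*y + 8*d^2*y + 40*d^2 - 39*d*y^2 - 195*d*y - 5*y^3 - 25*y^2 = d^2*(8*y + 96) + d*(-39*y^2 - 476*y - 96) - 5*y^3 - 61*y^2 - 12*y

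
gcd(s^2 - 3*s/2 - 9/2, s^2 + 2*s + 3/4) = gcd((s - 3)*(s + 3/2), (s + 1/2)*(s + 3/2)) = s + 3/2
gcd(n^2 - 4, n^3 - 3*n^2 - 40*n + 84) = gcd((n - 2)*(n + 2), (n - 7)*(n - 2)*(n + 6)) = n - 2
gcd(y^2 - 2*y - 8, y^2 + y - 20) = y - 4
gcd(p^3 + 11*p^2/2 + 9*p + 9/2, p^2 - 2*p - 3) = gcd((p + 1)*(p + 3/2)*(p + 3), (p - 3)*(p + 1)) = p + 1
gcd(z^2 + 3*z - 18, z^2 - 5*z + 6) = z - 3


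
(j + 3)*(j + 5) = j^2 + 8*j + 15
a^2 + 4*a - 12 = (a - 2)*(a + 6)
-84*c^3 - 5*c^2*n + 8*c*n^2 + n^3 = (-3*c + n)*(4*c + n)*(7*c + n)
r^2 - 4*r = r*(r - 4)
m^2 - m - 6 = (m - 3)*(m + 2)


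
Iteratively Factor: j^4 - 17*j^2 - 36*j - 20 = (j + 2)*(j^3 - 2*j^2 - 13*j - 10) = (j + 1)*(j + 2)*(j^2 - 3*j - 10) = (j - 5)*(j + 1)*(j + 2)*(j + 2)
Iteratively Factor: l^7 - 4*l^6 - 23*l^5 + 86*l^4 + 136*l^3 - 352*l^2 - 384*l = (l - 3)*(l^6 - l^5 - 26*l^4 + 8*l^3 + 160*l^2 + 128*l) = l*(l - 3)*(l^5 - l^4 - 26*l^3 + 8*l^2 + 160*l + 128) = l*(l - 3)*(l + 4)*(l^4 - 5*l^3 - 6*l^2 + 32*l + 32) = l*(l - 3)*(l + 1)*(l + 4)*(l^3 - 6*l^2 + 32) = l*(l - 3)*(l + 1)*(l + 2)*(l + 4)*(l^2 - 8*l + 16) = l*(l - 4)*(l - 3)*(l + 1)*(l + 2)*(l + 4)*(l - 4)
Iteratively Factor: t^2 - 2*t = (t)*(t - 2)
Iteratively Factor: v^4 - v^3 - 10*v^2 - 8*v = (v + 2)*(v^3 - 3*v^2 - 4*v) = (v - 4)*(v + 2)*(v^2 + v) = (v - 4)*(v + 1)*(v + 2)*(v)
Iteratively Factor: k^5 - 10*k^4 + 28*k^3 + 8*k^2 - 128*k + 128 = (k - 2)*(k^4 - 8*k^3 + 12*k^2 + 32*k - 64) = (k - 2)^2*(k^3 - 6*k^2 + 32) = (k - 2)^2*(k + 2)*(k^2 - 8*k + 16) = (k - 4)*(k - 2)^2*(k + 2)*(k - 4)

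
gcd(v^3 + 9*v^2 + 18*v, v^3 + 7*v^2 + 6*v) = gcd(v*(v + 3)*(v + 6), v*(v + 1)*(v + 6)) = v^2 + 6*v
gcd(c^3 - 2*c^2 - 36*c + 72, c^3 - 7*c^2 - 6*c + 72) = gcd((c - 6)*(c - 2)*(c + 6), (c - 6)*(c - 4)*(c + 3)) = c - 6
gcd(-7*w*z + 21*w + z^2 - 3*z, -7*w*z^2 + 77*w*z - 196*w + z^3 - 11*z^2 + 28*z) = -7*w + z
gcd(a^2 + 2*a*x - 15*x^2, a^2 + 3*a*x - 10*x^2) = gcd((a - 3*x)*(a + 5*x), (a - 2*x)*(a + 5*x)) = a + 5*x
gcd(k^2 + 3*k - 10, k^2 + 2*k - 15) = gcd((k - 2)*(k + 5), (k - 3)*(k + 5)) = k + 5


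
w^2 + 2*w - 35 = (w - 5)*(w + 7)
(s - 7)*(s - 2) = s^2 - 9*s + 14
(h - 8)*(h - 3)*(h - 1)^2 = h^4 - 13*h^3 + 47*h^2 - 59*h + 24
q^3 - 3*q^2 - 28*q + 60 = (q - 6)*(q - 2)*(q + 5)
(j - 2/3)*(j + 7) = j^2 + 19*j/3 - 14/3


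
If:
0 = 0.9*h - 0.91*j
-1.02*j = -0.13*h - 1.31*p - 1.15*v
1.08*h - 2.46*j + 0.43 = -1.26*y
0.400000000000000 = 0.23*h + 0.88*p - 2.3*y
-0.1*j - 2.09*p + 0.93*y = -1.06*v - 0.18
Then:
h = 0.20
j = 0.19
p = 0.06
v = 0.08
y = -0.13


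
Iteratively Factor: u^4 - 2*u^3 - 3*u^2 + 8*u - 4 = (u - 1)*(u^3 - u^2 - 4*u + 4) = (u - 1)*(u + 2)*(u^2 - 3*u + 2) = (u - 1)^2*(u + 2)*(u - 2)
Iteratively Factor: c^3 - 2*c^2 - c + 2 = (c - 1)*(c^2 - c - 2) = (c - 1)*(c + 1)*(c - 2)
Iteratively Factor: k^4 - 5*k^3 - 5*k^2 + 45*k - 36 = (k - 3)*(k^3 - 2*k^2 - 11*k + 12) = (k - 3)*(k + 3)*(k^2 - 5*k + 4) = (k - 4)*(k - 3)*(k + 3)*(k - 1)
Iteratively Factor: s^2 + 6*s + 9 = (s + 3)*(s + 3)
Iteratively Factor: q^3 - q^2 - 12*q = (q - 4)*(q^2 + 3*q) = (q - 4)*(q + 3)*(q)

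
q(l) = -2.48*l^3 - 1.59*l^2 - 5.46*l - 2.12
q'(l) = -7.44*l^2 - 3.18*l - 5.46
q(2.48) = -63.27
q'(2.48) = -59.11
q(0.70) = -7.57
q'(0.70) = -11.33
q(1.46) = -21.20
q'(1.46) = -25.96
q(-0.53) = 0.70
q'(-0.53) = -5.86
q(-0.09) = -1.64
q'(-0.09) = -5.23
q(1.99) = -38.83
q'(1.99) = -41.25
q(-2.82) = 56.25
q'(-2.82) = -55.66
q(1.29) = -17.13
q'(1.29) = -21.94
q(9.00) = -1987.97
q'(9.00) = -636.72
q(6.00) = -627.80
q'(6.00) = -292.38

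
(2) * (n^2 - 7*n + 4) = 2*n^2 - 14*n + 8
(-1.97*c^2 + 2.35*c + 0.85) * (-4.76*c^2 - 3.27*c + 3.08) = 9.3772*c^4 - 4.7441*c^3 - 17.7981*c^2 + 4.4585*c + 2.618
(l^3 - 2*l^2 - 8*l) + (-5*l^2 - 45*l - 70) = l^3 - 7*l^2 - 53*l - 70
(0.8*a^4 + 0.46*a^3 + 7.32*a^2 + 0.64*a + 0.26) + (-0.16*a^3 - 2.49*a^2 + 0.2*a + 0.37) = 0.8*a^4 + 0.3*a^3 + 4.83*a^2 + 0.84*a + 0.63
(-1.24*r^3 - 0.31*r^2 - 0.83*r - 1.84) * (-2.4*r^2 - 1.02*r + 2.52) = 2.976*r^5 + 2.0088*r^4 - 0.8166*r^3 + 4.4814*r^2 - 0.2148*r - 4.6368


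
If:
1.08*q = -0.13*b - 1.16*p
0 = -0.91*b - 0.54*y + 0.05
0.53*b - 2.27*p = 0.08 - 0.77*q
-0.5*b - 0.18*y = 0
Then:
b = -0.08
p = -0.04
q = 0.05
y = 0.24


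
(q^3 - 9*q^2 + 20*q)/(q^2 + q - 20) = q*(q - 5)/(q + 5)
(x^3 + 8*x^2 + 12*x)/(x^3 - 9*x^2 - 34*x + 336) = x*(x + 2)/(x^2 - 15*x + 56)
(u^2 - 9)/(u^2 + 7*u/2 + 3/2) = 2*(u - 3)/(2*u + 1)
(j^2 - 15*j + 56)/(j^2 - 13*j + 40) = (j - 7)/(j - 5)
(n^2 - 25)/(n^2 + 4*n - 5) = (n - 5)/(n - 1)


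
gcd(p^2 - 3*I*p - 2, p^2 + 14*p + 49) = 1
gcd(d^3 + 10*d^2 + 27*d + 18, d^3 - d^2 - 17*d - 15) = d^2 + 4*d + 3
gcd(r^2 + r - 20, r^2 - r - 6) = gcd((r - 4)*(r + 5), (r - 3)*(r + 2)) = 1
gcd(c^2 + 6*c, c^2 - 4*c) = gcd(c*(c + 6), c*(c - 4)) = c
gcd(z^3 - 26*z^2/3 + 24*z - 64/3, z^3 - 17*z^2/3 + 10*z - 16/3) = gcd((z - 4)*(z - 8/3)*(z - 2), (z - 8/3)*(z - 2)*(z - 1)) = z^2 - 14*z/3 + 16/3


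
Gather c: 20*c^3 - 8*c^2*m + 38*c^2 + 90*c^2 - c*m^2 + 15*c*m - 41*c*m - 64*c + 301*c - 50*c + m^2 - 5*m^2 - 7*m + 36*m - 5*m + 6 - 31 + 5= 20*c^3 + c^2*(128 - 8*m) + c*(-m^2 - 26*m + 187) - 4*m^2 + 24*m - 20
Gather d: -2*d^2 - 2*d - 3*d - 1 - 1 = -2*d^2 - 5*d - 2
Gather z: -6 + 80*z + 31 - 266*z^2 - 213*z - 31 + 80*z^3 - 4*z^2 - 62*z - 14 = 80*z^3 - 270*z^2 - 195*z - 20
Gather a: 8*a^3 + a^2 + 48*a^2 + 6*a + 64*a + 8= 8*a^3 + 49*a^2 + 70*a + 8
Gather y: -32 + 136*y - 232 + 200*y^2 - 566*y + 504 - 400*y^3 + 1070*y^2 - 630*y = -400*y^3 + 1270*y^2 - 1060*y + 240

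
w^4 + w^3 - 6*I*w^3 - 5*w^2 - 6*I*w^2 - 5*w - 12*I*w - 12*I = (w + 1)*(w - 4*I)*(w - 3*I)*(w + I)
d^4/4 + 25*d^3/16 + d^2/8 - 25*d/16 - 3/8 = (d/4 + 1/4)*(d - 1)*(d + 1/4)*(d + 6)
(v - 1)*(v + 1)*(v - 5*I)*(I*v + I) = I*v^4 + 5*v^3 + I*v^3 + 5*v^2 - I*v^2 - 5*v - I*v - 5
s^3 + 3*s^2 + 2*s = s*(s + 1)*(s + 2)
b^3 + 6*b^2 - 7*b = b*(b - 1)*(b + 7)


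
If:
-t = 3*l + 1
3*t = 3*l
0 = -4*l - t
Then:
No Solution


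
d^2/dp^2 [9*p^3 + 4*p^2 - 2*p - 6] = 54*p + 8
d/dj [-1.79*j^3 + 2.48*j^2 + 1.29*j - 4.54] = -5.37*j^2 + 4.96*j + 1.29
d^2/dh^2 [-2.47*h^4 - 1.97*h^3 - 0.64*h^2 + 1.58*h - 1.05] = -29.64*h^2 - 11.82*h - 1.28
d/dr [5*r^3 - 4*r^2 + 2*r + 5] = 15*r^2 - 8*r + 2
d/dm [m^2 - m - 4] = 2*m - 1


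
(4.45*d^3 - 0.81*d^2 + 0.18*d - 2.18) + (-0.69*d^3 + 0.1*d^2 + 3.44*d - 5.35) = 3.76*d^3 - 0.71*d^2 + 3.62*d - 7.53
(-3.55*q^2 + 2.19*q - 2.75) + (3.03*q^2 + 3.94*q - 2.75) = -0.52*q^2 + 6.13*q - 5.5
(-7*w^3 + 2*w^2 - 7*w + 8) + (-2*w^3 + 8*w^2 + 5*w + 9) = -9*w^3 + 10*w^2 - 2*w + 17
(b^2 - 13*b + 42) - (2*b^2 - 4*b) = -b^2 - 9*b + 42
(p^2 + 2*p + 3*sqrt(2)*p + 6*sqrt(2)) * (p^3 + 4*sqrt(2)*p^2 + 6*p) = p^5 + 2*p^4 + 7*sqrt(2)*p^4 + 14*sqrt(2)*p^3 + 30*p^3 + 18*sqrt(2)*p^2 + 60*p^2 + 36*sqrt(2)*p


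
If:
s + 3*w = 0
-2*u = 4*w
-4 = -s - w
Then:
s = 6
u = 4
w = -2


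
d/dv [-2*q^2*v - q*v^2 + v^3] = -2*q^2 - 2*q*v + 3*v^2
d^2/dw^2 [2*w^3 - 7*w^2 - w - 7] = 12*w - 14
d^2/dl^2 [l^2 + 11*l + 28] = 2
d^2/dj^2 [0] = 0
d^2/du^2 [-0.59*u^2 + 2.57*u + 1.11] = -1.18000000000000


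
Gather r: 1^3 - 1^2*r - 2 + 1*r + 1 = 0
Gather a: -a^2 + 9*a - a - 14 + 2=-a^2 + 8*a - 12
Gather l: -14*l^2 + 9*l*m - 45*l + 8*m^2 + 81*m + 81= -14*l^2 + l*(9*m - 45) + 8*m^2 + 81*m + 81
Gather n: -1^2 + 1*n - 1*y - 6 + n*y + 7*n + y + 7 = n*(y + 8)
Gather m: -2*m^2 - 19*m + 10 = -2*m^2 - 19*m + 10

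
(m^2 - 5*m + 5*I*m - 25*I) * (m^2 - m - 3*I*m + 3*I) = m^4 - 6*m^3 + 2*I*m^3 + 20*m^2 - 12*I*m^2 - 90*m + 10*I*m + 75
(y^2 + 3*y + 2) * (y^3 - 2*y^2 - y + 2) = y^5 + y^4 - 5*y^3 - 5*y^2 + 4*y + 4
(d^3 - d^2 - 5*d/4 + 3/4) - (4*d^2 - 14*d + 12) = d^3 - 5*d^2 + 51*d/4 - 45/4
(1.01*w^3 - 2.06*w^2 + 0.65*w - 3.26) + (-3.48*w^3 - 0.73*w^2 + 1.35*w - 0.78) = -2.47*w^3 - 2.79*w^2 + 2.0*w - 4.04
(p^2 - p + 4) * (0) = 0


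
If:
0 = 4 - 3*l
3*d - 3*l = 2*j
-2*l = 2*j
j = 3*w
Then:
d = 4/9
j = -4/3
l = 4/3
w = -4/9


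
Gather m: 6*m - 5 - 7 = 6*m - 12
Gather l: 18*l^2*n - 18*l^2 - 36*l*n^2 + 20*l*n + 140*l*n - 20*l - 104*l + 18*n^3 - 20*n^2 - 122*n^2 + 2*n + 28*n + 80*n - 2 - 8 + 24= l^2*(18*n - 18) + l*(-36*n^2 + 160*n - 124) + 18*n^3 - 142*n^2 + 110*n + 14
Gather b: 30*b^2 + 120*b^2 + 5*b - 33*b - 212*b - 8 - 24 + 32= 150*b^2 - 240*b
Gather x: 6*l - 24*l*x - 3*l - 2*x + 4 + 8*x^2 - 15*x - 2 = 3*l + 8*x^2 + x*(-24*l - 17) + 2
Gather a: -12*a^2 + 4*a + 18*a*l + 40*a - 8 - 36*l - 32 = -12*a^2 + a*(18*l + 44) - 36*l - 40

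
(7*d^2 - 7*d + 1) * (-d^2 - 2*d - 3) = -7*d^4 - 7*d^3 - 8*d^2 + 19*d - 3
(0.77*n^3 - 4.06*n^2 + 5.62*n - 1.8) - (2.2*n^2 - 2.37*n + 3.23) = 0.77*n^3 - 6.26*n^2 + 7.99*n - 5.03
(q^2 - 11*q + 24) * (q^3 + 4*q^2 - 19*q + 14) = q^5 - 7*q^4 - 39*q^3 + 319*q^2 - 610*q + 336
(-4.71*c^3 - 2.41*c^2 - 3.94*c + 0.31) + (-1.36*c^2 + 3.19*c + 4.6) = -4.71*c^3 - 3.77*c^2 - 0.75*c + 4.91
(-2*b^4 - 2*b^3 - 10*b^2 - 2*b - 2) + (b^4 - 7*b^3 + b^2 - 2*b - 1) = -b^4 - 9*b^3 - 9*b^2 - 4*b - 3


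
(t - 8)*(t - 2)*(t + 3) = t^3 - 7*t^2 - 14*t + 48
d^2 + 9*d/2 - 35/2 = (d - 5/2)*(d + 7)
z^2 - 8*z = z*(z - 8)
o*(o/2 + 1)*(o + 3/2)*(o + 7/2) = o^4/2 + 7*o^3/2 + 61*o^2/8 + 21*o/4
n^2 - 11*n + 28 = (n - 7)*(n - 4)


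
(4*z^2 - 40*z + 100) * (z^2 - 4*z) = 4*z^4 - 56*z^3 + 260*z^2 - 400*z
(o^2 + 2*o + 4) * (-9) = -9*o^2 - 18*o - 36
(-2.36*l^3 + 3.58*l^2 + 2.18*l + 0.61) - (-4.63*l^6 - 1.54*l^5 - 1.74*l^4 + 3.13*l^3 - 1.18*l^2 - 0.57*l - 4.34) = 4.63*l^6 + 1.54*l^5 + 1.74*l^4 - 5.49*l^3 + 4.76*l^2 + 2.75*l + 4.95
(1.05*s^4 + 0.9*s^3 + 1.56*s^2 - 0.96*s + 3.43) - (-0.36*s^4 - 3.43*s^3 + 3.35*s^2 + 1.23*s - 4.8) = 1.41*s^4 + 4.33*s^3 - 1.79*s^2 - 2.19*s + 8.23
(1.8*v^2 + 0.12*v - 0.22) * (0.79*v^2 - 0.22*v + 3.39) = 1.422*v^4 - 0.3012*v^3 + 5.9018*v^2 + 0.4552*v - 0.7458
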